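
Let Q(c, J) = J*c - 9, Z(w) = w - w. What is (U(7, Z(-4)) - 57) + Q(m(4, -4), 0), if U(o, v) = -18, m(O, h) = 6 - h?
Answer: -84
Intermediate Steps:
Z(w) = 0
Q(c, J) = -9 + J*c
(U(7, Z(-4)) - 57) + Q(m(4, -4), 0) = (-18 - 57) + (-9 + 0*(6 - 1*(-4))) = -75 + (-9 + 0*(6 + 4)) = -75 + (-9 + 0*10) = -75 + (-9 + 0) = -75 - 9 = -84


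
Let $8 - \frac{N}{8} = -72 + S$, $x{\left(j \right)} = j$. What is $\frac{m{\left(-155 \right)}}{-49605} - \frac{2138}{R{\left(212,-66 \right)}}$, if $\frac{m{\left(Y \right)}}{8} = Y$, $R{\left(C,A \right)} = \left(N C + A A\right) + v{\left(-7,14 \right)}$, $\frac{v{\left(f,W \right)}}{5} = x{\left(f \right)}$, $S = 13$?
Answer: $\frac{8041246}{1170211713} \approx 0.0068716$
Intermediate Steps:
$v{\left(f,W \right)} = 5 f$
$N = 536$ ($N = 64 - 8 \left(-72 + 13\right) = 64 - -472 = 64 + 472 = 536$)
$R{\left(C,A \right)} = -35 + A^{2} + 536 C$ ($R{\left(C,A \right)} = \left(536 C + A A\right) + 5 \left(-7\right) = \left(536 C + A^{2}\right) - 35 = \left(A^{2} + 536 C\right) - 35 = -35 + A^{2} + 536 C$)
$m{\left(Y \right)} = 8 Y$
$\frac{m{\left(-155 \right)}}{-49605} - \frac{2138}{R{\left(212,-66 \right)}} = \frac{8 \left(-155\right)}{-49605} - \frac{2138}{-35 + \left(-66\right)^{2} + 536 \cdot 212} = \left(-1240\right) \left(- \frac{1}{49605}\right) - \frac{2138}{-35 + 4356 + 113632} = \frac{248}{9921} - \frac{2138}{117953} = \frac{8041246}{1170211713}$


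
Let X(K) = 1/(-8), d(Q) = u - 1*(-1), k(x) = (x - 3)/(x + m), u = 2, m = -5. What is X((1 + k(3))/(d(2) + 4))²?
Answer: 1/64 ≈ 0.015625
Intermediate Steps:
k(x) = (-3 + x)/(-5 + x) (k(x) = (x - 3)/(x - 5) = (-3 + x)/(-5 + x))
d(Q) = 3 (d(Q) = 2 - 1*(-1) = 2 + 1 = 3)
X(K) = -⅛
X((1 + k(3))/(d(2) + 4))² = (-⅛)² = 1/64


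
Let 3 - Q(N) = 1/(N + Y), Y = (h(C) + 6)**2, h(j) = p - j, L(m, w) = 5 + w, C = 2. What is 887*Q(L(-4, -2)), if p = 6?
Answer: 273196/103 ≈ 2652.4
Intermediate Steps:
h(j) = 6 - j
Y = 100 (Y = ((6 - 1*2) + 6)**2 = ((6 - 2) + 6)**2 = (4 + 6)**2 = 10**2 = 100)
Q(N) = 3 - 1/(100 + N) (Q(N) = 3 - 1/(N + 100) = 3 - 1/(100 + N))
887*Q(L(-4, -2)) = 887*((299 + 3*(5 - 2))/(100 + (5 - 2))) = 887*((299 + 3*3)/(100 + 3)) = 887*((299 + 9)/103) = 887*((1/103)*308) = 887*(308/103) = 273196/103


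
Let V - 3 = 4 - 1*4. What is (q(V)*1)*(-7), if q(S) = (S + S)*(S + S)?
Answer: -252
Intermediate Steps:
V = 3 (V = 3 + (4 - 1*4) = 3 + (4 - 4) = 3 + 0 = 3)
q(S) = 4*S**2 (q(S) = (2*S)*(2*S) = 4*S**2)
(q(V)*1)*(-7) = ((4*3**2)*1)*(-7) = ((4*9)*1)*(-7) = (36*1)*(-7) = 36*(-7) = -252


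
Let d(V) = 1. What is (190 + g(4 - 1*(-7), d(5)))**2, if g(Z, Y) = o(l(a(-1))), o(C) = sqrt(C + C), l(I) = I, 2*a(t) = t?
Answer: (190 + I)**2 ≈ 36099.0 + 380.0*I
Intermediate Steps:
a(t) = t/2
o(C) = sqrt(2)*sqrt(C) (o(C) = sqrt(2*C) = sqrt(2)*sqrt(C))
g(Z, Y) = I (g(Z, Y) = sqrt(2)*sqrt((1/2)*(-1)) = sqrt(2)*sqrt(-1/2) = sqrt(2)*(I*sqrt(2)/2) = I)
(190 + g(4 - 1*(-7), d(5)))**2 = (190 + I)**2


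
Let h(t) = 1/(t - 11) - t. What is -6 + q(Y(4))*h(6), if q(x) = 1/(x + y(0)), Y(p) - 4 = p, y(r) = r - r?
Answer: -271/40 ≈ -6.7750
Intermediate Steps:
y(r) = 0
Y(p) = 4 + p
q(x) = 1/x (q(x) = 1/(x + 0) = 1/x)
h(t) = 1/(-11 + t) - t
-6 + q(Y(4))*h(6) = -6 + ((1 - 1*6² + 11*6)/(-11 + 6))/(4 + 4) = -6 + ((1 - 1*36 + 66)/(-5))/8 = -6 + (-(1 - 36 + 66)/5)/8 = -6 + (-⅕*31)/8 = -6 + (⅛)*(-31/5) = -6 - 31/40 = -271/40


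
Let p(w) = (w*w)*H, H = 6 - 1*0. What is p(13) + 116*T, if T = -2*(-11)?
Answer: 3566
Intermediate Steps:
H = 6 (H = 6 + 0 = 6)
p(w) = 6*w² (p(w) = (w*w)*6 = w²*6 = 6*w²)
T = 22
p(13) + 116*T = 6*13² + 116*22 = 6*169 + 2552 = 1014 + 2552 = 3566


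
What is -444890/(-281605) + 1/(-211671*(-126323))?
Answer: 139951484949835/88586027823429 ≈ 1.5798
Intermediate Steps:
-444890/(-281605) + 1/(-211671*(-126323)) = -444890*(-1/281605) - 1/211671*(-1/126323) = 5234/3313 + 1/26738915733 = 139951484949835/88586027823429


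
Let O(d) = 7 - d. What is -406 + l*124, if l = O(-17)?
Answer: 2570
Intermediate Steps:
l = 24 (l = 7 - 1*(-17) = 7 + 17 = 24)
-406 + l*124 = -406 + 24*124 = -406 + 2976 = 2570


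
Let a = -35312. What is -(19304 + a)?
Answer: 16008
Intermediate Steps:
-(19304 + a) = -(19304 - 35312) = -1*(-16008) = 16008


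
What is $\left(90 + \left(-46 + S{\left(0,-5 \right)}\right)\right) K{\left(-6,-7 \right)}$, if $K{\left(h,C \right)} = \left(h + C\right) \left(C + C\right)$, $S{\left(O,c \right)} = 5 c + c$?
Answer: $2548$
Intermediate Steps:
$S{\left(O,c \right)} = 6 c$
$K{\left(h,C \right)} = 2 C \left(C + h\right)$ ($K{\left(h,C \right)} = \left(C + h\right) 2 C = 2 C \left(C + h\right)$)
$\left(90 + \left(-46 + S{\left(0,-5 \right)}\right)\right) K{\left(-6,-7 \right)} = \left(90 + \left(-46 + 6 \left(-5\right)\right)\right) 2 \left(-7\right) \left(-7 - 6\right) = \left(90 - 76\right) 2 \left(-7\right) \left(-13\right) = \left(90 - 76\right) 182 = 14 \cdot 182 = 2548$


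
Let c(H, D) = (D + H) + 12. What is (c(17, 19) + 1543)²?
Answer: 2531281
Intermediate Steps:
c(H, D) = 12 + D + H
(c(17, 19) + 1543)² = ((12 + 19 + 17) + 1543)² = (48 + 1543)² = 1591² = 2531281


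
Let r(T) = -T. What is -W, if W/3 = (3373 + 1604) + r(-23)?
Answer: -15000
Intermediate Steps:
W = 15000 (W = 3*((3373 + 1604) - 1*(-23)) = 3*(4977 + 23) = 3*5000 = 15000)
-W = -1*15000 = -15000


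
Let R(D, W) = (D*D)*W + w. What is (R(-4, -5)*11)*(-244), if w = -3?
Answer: 222772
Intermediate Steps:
R(D, W) = -3 + W*D² (R(D, W) = (D*D)*W - 3 = D²*W - 3 = W*D² - 3 = -3 + W*D²)
(R(-4, -5)*11)*(-244) = ((-3 - 5*(-4)²)*11)*(-244) = ((-3 - 5*16)*11)*(-244) = ((-3 - 80)*11)*(-244) = -83*11*(-244) = -913*(-244) = 222772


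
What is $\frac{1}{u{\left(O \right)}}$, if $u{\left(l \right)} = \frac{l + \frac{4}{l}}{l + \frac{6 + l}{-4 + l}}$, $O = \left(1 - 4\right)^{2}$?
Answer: $\frac{108}{85} \approx 1.2706$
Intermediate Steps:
$O = 9$ ($O = \left(-3\right)^{2} = 9$)
$u{\left(l \right)} = \frac{l + \frac{4}{l}}{l + \frac{6 + l}{-4 + l}}$
$\frac{1}{u{\left(O \right)}} = \frac{1}{\frac{1}{9} \frac{1}{6 + 9^{2} - 27} \left(-16 + 9^{3} - 4 \cdot 9^{2} + 4 \cdot 9\right)} = \frac{1}{\frac{1}{9} \frac{1}{6 + 81 - 27} \left(-16 + 729 - 324 + 36\right)} = \frac{1}{\frac{1}{9} \cdot \frac{1}{60} \left(-16 + 729 - 324 + 36\right)} = \frac{1}{\frac{1}{9} \cdot \frac{1}{60} \cdot 425} = \frac{1}{\frac{85}{108}} = \frac{108}{85}$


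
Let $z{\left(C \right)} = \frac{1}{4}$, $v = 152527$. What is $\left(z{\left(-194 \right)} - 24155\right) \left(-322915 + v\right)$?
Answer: $4115679543$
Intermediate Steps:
$z{\left(C \right)} = \frac{1}{4}$
$\left(z{\left(-194 \right)} - 24155\right) \left(-322915 + v\right) = \left(\frac{1}{4} - 24155\right) \left(-322915 + 152527\right) = \left(- \frac{96619}{4}\right) \left(-170388\right) = 4115679543$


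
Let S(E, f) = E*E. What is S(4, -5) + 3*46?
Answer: 154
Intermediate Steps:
S(E, f) = E²
S(4, -5) + 3*46 = 4² + 3*46 = 16 + 138 = 154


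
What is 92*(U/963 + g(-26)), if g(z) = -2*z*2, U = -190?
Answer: 9196504/963 ≈ 9549.8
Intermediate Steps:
g(z) = -4*z
92*(U/963 + g(-26)) = 92*(-190/963 - 4*(-26)) = 92*(-190*1/963 + 104) = 92*(-190/963 + 104) = 92*(99962/963) = 9196504/963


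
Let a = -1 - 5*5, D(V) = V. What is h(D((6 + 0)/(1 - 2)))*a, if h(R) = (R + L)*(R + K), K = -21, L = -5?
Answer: -7722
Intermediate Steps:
h(R) = (-21 + R)*(-5 + R) (h(R) = (R - 5)*(R - 21) = (-5 + R)*(-21 + R) = (-21 + R)*(-5 + R))
a = -26 (a = -1 - 25 = -26)
h(D((6 + 0)/(1 - 2)))*a = (105 + ((6 + 0)/(1 - 2))² - 26*(6 + 0)/(1 - 2))*(-26) = (105 + (6/(-1))² - 156/(-1))*(-26) = (105 + (6*(-1))² - 156*(-1))*(-26) = (105 + (-6)² - 26*(-6))*(-26) = (105 + 36 + 156)*(-26) = 297*(-26) = -7722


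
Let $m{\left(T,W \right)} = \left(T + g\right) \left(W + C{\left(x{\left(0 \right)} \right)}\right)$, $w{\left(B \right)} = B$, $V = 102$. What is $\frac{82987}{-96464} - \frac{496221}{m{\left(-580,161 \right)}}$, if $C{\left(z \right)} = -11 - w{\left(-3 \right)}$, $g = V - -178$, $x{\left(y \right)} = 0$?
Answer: $\frac{3671529937}{368974800} \approx 9.9506$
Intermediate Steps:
$g = 280$ ($g = 102 - -178 = 102 + 178 = 280$)
$C{\left(z \right)} = -8$ ($C{\left(z \right)} = -11 - -3 = -11 + 3 = -8$)
$m{\left(T,W \right)} = \left(-8 + W\right) \left(280 + T\right)$ ($m{\left(T,W \right)} = \left(T + 280\right) \left(W - 8\right) = \left(280 + T\right) \left(-8 + W\right) = \left(-8 + W\right) \left(280 + T\right)$)
$\frac{82987}{-96464} - \frac{496221}{m{\left(-580,161 \right)}} = \frac{82987}{-96464} - \frac{496221}{-2240 - -4640 + 280 \cdot 161 - 93380} = 82987 \left(- \frac{1}{96464}\right) - \frac{496221}{-2240 + 4640 + 45080 - 93380} = - \frac{82987}{96464} - \frac{496221}{-45900} = - \frac{82987}{96464} - - \frac{165407}{15300} = - \frac{82987}{96464} + \frac{165407}{15300} = \frac{3671529937}{368974800}$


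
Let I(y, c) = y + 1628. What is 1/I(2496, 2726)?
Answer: 1/4124 ≈ 0.00024248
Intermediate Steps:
I(y, c) = 1628 + y
1/I(2496, 2726) = 1/(1628 + 2496) = 1/4124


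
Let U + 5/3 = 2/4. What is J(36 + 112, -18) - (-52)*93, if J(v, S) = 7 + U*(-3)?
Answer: 9693/2 ≈ 4846.5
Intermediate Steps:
U = -7/6 (U = -5/3 + 2/4 = -5/3 + 2*(¼) = -5/3 + ½ = -7/6 ≈ -1.1667)
J(v, S) = 21/2 (J(v, S) = 7 - 7/6*(-3) = 7 + 7/2 = 21/2)
J(36 + 112, -18) - (-52)*93 = 21/2 - (-52)*93 = 21/2 - 1*(-4836) = 21/2 + 4836 = 9693/2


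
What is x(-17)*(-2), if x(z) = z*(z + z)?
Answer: -1156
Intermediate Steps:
x(z) = 2*z² (x(z) = z*(2*z) = 2*z²)
x(-17)*(-2) = (2*(-17)²)*(-2) = (2*289)*(-2) = 578*(-2) = -1156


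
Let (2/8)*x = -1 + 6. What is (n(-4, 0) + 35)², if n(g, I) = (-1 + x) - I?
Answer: 2916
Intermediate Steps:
x = 20 (x = 4*(-1 + 6) = 4*5 = 20)
n(g, I) = 19 - I (n(g, I) = (-1 + 20) - I = 19 - I)
(n(-4, 0) + 35)² = ((19 - 1*0) + 35)² = ((19 + 0) + 35)² = (19 + 35)² = 54² = 2916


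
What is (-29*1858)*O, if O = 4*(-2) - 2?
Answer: 538820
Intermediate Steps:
O = -10 (O = -8 - 2 = -10)
(-29*1858)*O = -29*1858*(-10) = -53882*(-10) = 538820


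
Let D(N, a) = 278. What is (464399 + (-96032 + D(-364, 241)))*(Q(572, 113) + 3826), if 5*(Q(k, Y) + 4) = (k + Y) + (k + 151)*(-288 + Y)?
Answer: -7869096170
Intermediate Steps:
Q(k, Y) = -4 + Y/5 + k/5 + (-288 + Y)*(151 + k)/5 (Q(k, Y) = -4 + ((k + Y) + (k + 151)*(-288 + Y))/5 = -4 + ((Y + k) + (151 + k)*(-288 + Y))/5 = -4 + ((Y + k) + (-288 + Y)*(151 + k))/5 = -4 + (Y + k + (-288 + Y)*(151 + k))/5 = -4 + (Y/5 + k/5 + (-288 + Y)*(151 + k)/5) = -4 + Y/5 + k/5 + (-288 + Y)*(151 + k)/5)
(464399 + (-96032 + D(-364, 241)))*(Q(572, 113) + 3826) = (464399 + (-96032 + 278))*((-43508/5 - 287/5*572 + (152/5)*113 + (1/5)*113*572) + 3826) = (464399 - 95754)*((-43508/5 - 164164/5 + 17176/5 + 64636/5) + 3826) = 368645*(-25172 + 3826) = 368645*(-21346) = -7869096170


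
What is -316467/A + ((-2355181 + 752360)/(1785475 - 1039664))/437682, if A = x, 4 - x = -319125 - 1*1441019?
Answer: -521750136029329/2901826664297652 ≈ -0.17980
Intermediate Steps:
x = 1760148 (x = 4 - (-319125 - 1*1441019) = 4 - (-319125 - 1441019) = 4 - 1*(-1760144) = 4 + 1760144 = 1760148)
A = 1760148
-316467/A + ((-2355181 + 752360)/(1785475 - 1039664))/437682 = -316467/1760148 + ((-2355181 + 752360)/(1785475 - 1039664))/437682 = -316467*1/1760148 - 1602821/745811*(1/437682) = -35163/195572 - 1602821*1/745811*(1/437682) = -35163/195572 - 145711/67801*1/437682 = -35163/195572 - 145711/29675277282 = -521750136029329/2901826664297652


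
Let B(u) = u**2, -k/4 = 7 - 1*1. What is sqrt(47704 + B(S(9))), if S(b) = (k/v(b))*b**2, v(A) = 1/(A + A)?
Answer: 2*sqrt(306121942) ≈ 34993.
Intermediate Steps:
v(A) = 1/(2*A)
k = -24 (k = -4*(7 - 1*1) = -4*(7 - 1) = -4*6 = -24)
S(b) = -48*b**3 (S(b) = (-24*2*b)*b**2 = (-48*b)*b**2 = -48*b**3)
sqrt(47704 + B(S(9))) = sqrt(47704 + (-48*9**3)**2) = sqrt(47704 + (-48*729)**2) = sqrt(47704 + (-34992)**2) = sqrt(47704 + 1224440064) = sqrt(1224487768) = 2*sqrt(306121942)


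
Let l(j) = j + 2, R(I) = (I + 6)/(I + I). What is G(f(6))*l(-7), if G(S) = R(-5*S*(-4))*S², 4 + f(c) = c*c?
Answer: -2584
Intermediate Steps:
f(c) = -4 + c² (f(c) = -4 + c*c = -4 + c²)
R(I) = (6 + I)/(2*I) (R(I) = (6 + I)/((2*I)) = (6 + I)*(1/(2*I)) = (6 + I)/(2*I))
G(S) = S*(6 + 20*S)/40 (G(S) = ((6 - 5*S*(-4))/(2*((-5*S*(-4)))))*S² = ((6 + 20*S)/(2*((20*S))))*S² = ((1/(20*S))*(6 + 20*S)/2)*S² = ((6 + 20*S)/(40*S))*S² = S*(6 + 20*S)/40)
l(j) = 2 + j
G(f(6))*l(-7) = ((-4 + 6²)*(3 + 10*(-4 + 6²))/20)*(2 - 7) = ((-4 + 36)*(3 + 10*(-4 + 36))/20)*(-5) = ((1/20)*32*(3 + 10*32))*(-5) = ((1/20)*32*(3 + 320))*(-5) = ((1/20)*32*323)*(-5) = (2584/5)*(-5) = -2584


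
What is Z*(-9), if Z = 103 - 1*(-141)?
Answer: -2196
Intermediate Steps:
Z = 244 (Z = 103 + 141 = 244)
Z*(-9) = 244*(-9) = -2196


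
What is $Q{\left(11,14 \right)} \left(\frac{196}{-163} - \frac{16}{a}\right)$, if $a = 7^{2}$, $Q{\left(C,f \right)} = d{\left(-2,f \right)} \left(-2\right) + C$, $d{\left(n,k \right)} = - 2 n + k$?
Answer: $\frac{305300}{7987} \approx 38.225$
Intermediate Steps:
$d{\left(n,k \right)} = k - 2 n$
$Q{\left(C,f \right)} = -8 + C - 2 f$ ($Q{\left(C,f \right)} = \left(f - -4\right) \left(-2\right) + C = \left(f + 4\right) \left(-2\right) + C = \left(4 + f\right) \left(-2\right) + C = \left(-8 - 2 f\right) + C = -8 + C - 2 f$)
$a = 49$
$Q{\left(11,14 \right)} \left(\frac{196}{-163} - \frac{16}{a}\right) = \left(-8 + 11 - 28\right) \left(\frac{196}{-163} - \frac{16}{49}\right) = \left(-8 + 11 - 28\right) \left(196 \left(- \frac{1}{163}\right) - \frac{16}{49}\right) = - 25 \left(- \frac{196}{163} - \frac{16}{49}\right) = \left(-25\right) \left(- \frac{12212}{7987}\right) = \frac{305300}{7987}$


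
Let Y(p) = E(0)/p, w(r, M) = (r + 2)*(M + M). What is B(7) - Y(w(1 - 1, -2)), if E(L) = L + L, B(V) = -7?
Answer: -7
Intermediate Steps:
w(r, M) = 2*M*(2 + r) (w(r, M) = (2 + r)*(2*M) = 2*M*(2 + r))
E(L) = 2*L
Y(p) = 0 (Y(p) = (2*0)/p = 0/p = 0)
B(7) - Y(w(1 - 1, -2)) = -7 - 1*0 = -7 + 0 = -7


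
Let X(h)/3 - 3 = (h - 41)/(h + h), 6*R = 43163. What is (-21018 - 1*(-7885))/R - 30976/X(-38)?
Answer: -101685871646/39753123 ≈ -2557.9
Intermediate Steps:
R = 43163/6 (R = (1/6)*43163 = 43163/6 ≈ 7193.8)
X(h) = 9 + 3*(-41 + h)/(2*h) (X(h) = 9 + 3*((h - 41)/(h + h)) = 9 + 3*((-41 + h)/((2*h))) = 9 + 3*((-41 + h)*(1/(2*h))) = 9 + 3*((-41 + h)/(2*h)) = 9 + 3*(-41 + h)/(2*h))
(-21018 - 1*(-7885))/R - 30976/X(-38) = (-21018 - 1*(-7885))/(43163/6) - 30976*(-76/(3*(-41 + 7*(-38)))) = (-21018 + 7885)*(6/43163) - 30976*(-76/(3*(-41 - 266))) = -13133*6/43163 - 30976/((3/2)*(-1/38)*(-307)) = -78798/43163 - 30976/921/76 = -78798/43163 - 30976*76/921 = -78798/43163 - 2354176/921 = -101685871646/39753123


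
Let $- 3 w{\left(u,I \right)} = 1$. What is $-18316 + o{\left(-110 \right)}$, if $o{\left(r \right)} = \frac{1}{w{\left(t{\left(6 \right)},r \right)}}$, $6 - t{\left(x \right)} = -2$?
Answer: $-18319$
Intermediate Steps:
$t{\left(x \right)} = 8$ ($t{\left(x \right)} = 6 - -2 = 6 + 2 = 8$)
$w{\left(u,I \right)} = - \frac{1}{3}$ ($w{\left(u,I \right)} = \left(- \frac{1}{3}\right) 1 = - \frac{1}{3}$)
$o{\left(r \right)} = -3$ ($o{\left(r \right)} = \frac{1}{- \frac{1}{3}} = -3$)
$-18316 + o{\left(-110 \right)} = -18316 - 3 = -18319$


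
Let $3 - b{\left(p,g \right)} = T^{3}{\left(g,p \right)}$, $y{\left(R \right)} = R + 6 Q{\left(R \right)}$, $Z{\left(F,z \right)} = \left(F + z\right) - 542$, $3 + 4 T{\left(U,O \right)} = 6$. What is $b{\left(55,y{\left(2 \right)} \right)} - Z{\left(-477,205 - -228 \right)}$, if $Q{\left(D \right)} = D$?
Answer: $\frac{37669}{64} \approx 588.58$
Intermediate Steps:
$T{\left(U,O \right)} = \frac{3}{4}$ ($T{\left(U,O \right)} = - \frac{3}{4} + \frac{1}{4} \cdot 6 = - \frac{3}{4} + \frac{3}{2} = \frac{3}{4}$)
$Z{\left(F,z \right)} = -542 + F + z$
$y{\left(R \right)} = 7 R$ ($y{\left(R \right)} = R + 6 R = 7 R$)
$b{\left(p,g \right)} = \frac{165}{64}$ ($b{\left(p,g \right)} = 3 - \left(\frac{3}{4}\right)^{3} = 3 - \frac{27}{64} = \frac{165}{64}$)
$b{\left(55,y{\left(2 \right)} \right)} - Z{\left(-477,205 - -228 \right)} = \frac{165}{64} - \left(-542 - 477 + \left(205 - -228\right)\right) = \frac{165}{64} - \left(-542 - 477 + \left(205 + 228\right)\right) = \frac{165}{64} - \left(-542 - 477 + 433\right) = \frac{165}{64} - -586 = \frac{165}{64} + 586 = \frac{37669}{64}$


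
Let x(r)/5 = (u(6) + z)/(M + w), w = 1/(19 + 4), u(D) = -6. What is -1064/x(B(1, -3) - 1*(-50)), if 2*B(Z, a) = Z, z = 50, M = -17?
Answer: 20748/253 ≈ 82.008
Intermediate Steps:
B(Z, a) = Z/2
w = 1/23 ≈ 0.043478
x(r) = -506/39 (x(r) = 5*((-6 + 50)/(-17 + 1/23)) = 5*(44/(-390/23)) = 5*(44*(-23/390)) = 5*(-506/195) = -506/39)
-1064/x(B(1, -3) - 1*(-50)) = -1064/(-506/39) = -1064*(-39/506) = 20748/253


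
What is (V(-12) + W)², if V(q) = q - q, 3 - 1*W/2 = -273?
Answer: 304704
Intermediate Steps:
W = 552 (W = 6 - 2*(-273) = 6 + 546 = 552)
V(q) = 0
(V(-12) + W)² = (0 + 552)² = 552² = 304704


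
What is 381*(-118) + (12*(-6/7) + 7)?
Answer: -314729/7 ≈ -44961.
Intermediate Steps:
381*(-118) + (12*(-6/7) + 7) = -44958 + (12*(-6*⅐) + 7) = -44958 + (12*(-6/7) + 7) = -44958 + (-72/7 + 7) = -44958 - 23/7 = -314729/7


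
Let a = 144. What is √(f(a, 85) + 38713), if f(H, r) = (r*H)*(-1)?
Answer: √26473 ≈ 162.71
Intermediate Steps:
f(H, r) = -H*r (f(H, r) = (H*r)*(-1) = -H*r)
√(f(a, 85) + 38713) = √(-1*144*85 + 38713) = √(-12240 + 38713) = √26473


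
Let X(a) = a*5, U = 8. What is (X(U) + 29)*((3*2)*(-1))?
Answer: -414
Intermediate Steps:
X(a) = 5*a
(X(U) + 29)*((3*2)*(-1)) = (5*8 + 29)*((3*2)*(-1)) = (40 + 29)*(6*(-1)) = 69*(-6) = -414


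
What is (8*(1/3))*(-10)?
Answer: -80/3 ≈ -26.667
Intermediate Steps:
(8*(1/3))*(-10) = (8/3)*(-10) = -80/3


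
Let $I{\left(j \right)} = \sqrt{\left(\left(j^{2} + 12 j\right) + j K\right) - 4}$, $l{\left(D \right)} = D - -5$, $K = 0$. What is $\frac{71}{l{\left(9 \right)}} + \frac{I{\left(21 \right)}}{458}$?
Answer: $\frac{71}{14} + \frac{\sqrt{689}}{458} \approx 5.1287$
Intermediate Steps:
$l{\left(D \right)} = 5 + D$ ($l{\left(D \right)} = D + 5 = 5 + D$)
$I{\left(j \right)} = \sqrt{-4 + j^{2} + 12 j}$ ($I{\left(j \right)} = \sqrt{\left(\left(j^{2} + 12 j\right) + j 0\right) - 4} = \sqrt{\left(\left(j^{2} + 12 j\right) + 0\right) - 4} = \sqrt{\left(j^{2} + 12 j\right) - 4} = \sqrt{-4 + j^{2} + 12 j}$)
$\frac{71}{l{\left(9 \right)}} + \frac{I{\left(21 \right)}}{458} = \frac{71}{5 + 9} + \frac{\sqrt{-4 + 21^{2} + 12 \cdot 21}}{458} = \frac{71}{14} + \sqrt{-4 + 441 + 252} \cdot \frac{1}{458} = 71 \cdot \frac{1}{14} + \sqrt{689} \cdot \frac{1}{458} = \frac{71}{14} + \frac{\sqrt{689}}{458}$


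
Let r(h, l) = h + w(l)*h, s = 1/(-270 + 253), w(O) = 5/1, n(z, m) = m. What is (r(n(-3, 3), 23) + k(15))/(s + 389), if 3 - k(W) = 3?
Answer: 51/1102 ≈ 0.046279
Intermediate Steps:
w(O) = 5 (w(O) = 5*1 = 5)
k(W) = 0 (k(W) = 3 - 1*3 = 3 - 3 = 0)
s = -1/17 (s = 1/(-17) = -1/17 ≈ -0.058824)
r(h, l) = 6*h (r(h, l) = h + 5*h = 6*h)
(r(n(-3, 3), 23) + k(15))/(s + 389) = (6*3 + 0)/(-1/17 + 389) = (18 + 0)/(6612/17) = 18*(17/6612) = 51/1102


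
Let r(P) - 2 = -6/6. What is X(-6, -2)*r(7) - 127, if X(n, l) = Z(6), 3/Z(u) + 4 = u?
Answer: -251/2 ≈ -125.50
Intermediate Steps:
Z(u) = 3/(-4 + u)
X(n, l) = 3/2 (X(n, l) = 3/(-4 + 6) = 3/2)
r(P) = 1 (r(P) = 2 - 6/6 = 2 - 6*⅙ = 2 - 1 = 1)
X(-6, -2)*r(7) - 127 = (3/2)*1 - 127 = 3/2 - 127 = -251/2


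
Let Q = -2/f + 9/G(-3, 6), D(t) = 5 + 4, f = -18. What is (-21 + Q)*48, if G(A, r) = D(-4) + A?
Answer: -2792/3 ≈ -930.67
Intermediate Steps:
D(t) = 9
G(A, r) = 9 + A
Q = 29/18 (Q = -2/(-18) + 9/(9 - 3) = -2*(-1/18) + 9/6 = ⅑ + 9*(⅙) = ⅑ + 3/2 = 29/18 ≈ 1.6111)
(-21 + Q)*48 = (-21 + 29/18)*48 = -349/18*48 = -2792/3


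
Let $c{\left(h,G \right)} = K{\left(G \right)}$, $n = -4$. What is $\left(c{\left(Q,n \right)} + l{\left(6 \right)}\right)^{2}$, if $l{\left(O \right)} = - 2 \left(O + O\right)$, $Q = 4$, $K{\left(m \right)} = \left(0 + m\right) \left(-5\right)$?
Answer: $16$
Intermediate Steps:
$K{\left(m \right)} = - 5 m$ ($K{\left(m \right)} = m \left(-5\right) = - 5 m$)
$c{\left(h,G \right)} = - 5 G$
$l{\left(O \right)} = - 4 O$ ($l{\left(O \right)} = - 2 \cdot 2 O = - 4 O$)
$\left(c{\left(Q,n \right)} + l{\left(6 \right)}\right)^{2} = \left(\left(-5\right) \left(-4\right) - 24\right)^{2} = \left(20 - 24\right)^{2} = \left(-4\right)^{2} = 16$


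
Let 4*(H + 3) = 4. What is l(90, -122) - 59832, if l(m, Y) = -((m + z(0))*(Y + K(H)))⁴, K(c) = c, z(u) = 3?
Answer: -17685548552436408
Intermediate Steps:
H = -2 (H = -3 + (¼)*4 = -3 + 1 = -2)
l(m, Y) = -(-2 + Y)⁴*(3 + m)⁴ (l(m, Y) = -((m + 3)*(Y - 2))⁴ = -((3 + m)*(-2 + Y))⁴ = -((-2 + Y)*(3 + m))⁴ = -(-2 + Y)⁴*(3 + m)⁴)
l(90, -122) - 59832 = -(-2 - 122)⁴*(3 + 90)⁴ - 59832 = -1*(-124)⁴*93⁴ - 59832 = -1*236421376*74805201 - 59832 = -17685548552376576 - 59832 = -17685548552436408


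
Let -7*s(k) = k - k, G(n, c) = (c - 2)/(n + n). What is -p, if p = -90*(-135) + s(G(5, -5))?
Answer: -12150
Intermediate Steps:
G(n, c) = (-2 + c)/(2*n) (G(n, c) = (-2 + c)/((2*n)) = (-2 + c)*(1/(2*n)) = (-2 + c)/(2*n))
s(k) = 0 (s(k) = -(k - k)/7 = -1/7*0 = 0)
p = 12150 (p = -90*(-135) + 0 = 12150 + 0 = 12150)
-p = -1*12150 = -12150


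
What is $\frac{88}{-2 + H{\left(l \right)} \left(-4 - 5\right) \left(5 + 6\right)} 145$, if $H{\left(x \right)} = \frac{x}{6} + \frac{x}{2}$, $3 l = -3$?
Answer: $\frac{1595}{8} \approx 199.38$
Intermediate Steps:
$l = -1$ ($l = \frac{1}{3} \left(-3\right) = -1$)
$H{\left(x \right)} = \frac{2 x}{3}$ ($H{\left(x \right)} = x \frac{1}{6} + x \frac{1}{2} = \frac{x}{6} + \frac{x}{2} = \frac{2 x}{3}$)
$\frac{88}{-2 + H{\left(l \right)} \left(-4 - 5\right) \left(5 + 6\right)} 145 = \frac{88}{-2 + \frac{2}{3} \left(-1\right) \left(-4 - 5\right) \left(5 + 6\right)} 145 = \frac{88}{-2 - \frac{2 \left(\left(-9\right) 11\right)}{3}} \cdot 145 = \frac{88}{-2 - -66} \cdot 145 = \frac{88}{-2 + 66} \cdot 145 = \frac{88}{64} \cdot 145 = 88 \cdot \frac{1}{64} \cdot 145 = \frac{11}{8} \cdot 145 = \frac{1595}{8}$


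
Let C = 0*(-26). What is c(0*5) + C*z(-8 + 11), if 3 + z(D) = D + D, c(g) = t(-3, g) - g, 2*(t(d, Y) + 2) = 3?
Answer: -1/2 ≈ -0.50000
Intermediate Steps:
t(d, Y) = -1/2 (t(d, Y) = -2 + (1/2)*3 = -2 + 3/2 = -1/2)
c(g) = -1/2 - g
z(D) = -3 + 2*D (z(D) = -3 + (D + D) = -3 + 2*D)
C = 0
c(0*5) + C*z(-8 + 11) = (-1/2 - 0*5) + 0*(-3 + 2*(-8 + 11)) = (-1/2 - 1*0) + 0*(-3 + 2*3) = (-1/2 + 0) + 0*(-3 + 6) = -1/2 + 0*3 = -1/2 + 0 = -1/2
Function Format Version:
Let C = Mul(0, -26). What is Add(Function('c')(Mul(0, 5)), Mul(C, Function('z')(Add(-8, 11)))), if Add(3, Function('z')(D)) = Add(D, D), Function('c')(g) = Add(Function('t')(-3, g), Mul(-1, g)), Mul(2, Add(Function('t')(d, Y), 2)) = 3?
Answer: Rational(-1, 2) ≈ -0.50000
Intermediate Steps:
Function('t')(d, Y) = Rational(-1, 2) (Function('t')(d, Y) = Add(-2, Mul(Rational(1, 2), 3)) = Add(-2, Rational(3, 2)) = Rational(-1, 2))
Function('c')(g) = Add(Rational(-1, 2), Mul(-1, g))
Function('z')(D) = Add(-3, Mul(2, D)) (Function('z')(D) = Add(-3, Add(D, D)) = Add(-3, Mul(2, D)))
C = 0
Add(Function('c')(Mul(0, 5)), Mul(C, Function('z')(Add(-8, 11)))) = Add(Add(Rational(-1, 2), Mul(-1, Mul(0, 5))), Mul(0, Add(-3, Mul(2, Add(-8, 11))))) = Add(Add(Rational(-1, 2), Mul(-1, 0)), Mul(0, Add(-3, Mul(2, 3)))) = Add(Add(Rational(-1, 2), 0), Mul(0, Add(-3, 6))) = Add(Rational(-1, 2), Mul(0, 3)) = Add(Rational(-1, 2), 0) = Rational(-1, 2)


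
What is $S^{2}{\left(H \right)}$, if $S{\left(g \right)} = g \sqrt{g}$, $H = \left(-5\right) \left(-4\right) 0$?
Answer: $0$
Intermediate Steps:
$H = 0$ ($H = 20 \cdot 0 = 0$)
$S{\left(g \right)} = g^{\frac{3}{2}}$
$S^{2}{\left(H \right)} = \left(0^{\frac{3}{2}}\right)^{2} = 0^{2} = 0$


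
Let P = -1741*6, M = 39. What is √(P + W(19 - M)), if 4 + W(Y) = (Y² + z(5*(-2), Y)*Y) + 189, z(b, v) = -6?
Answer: I*√9741 ≈ 98.697*I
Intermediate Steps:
W(Y) = 185 + Y² - 6*Y (W(Y) = -4 + ((Y² - 6*Y) + 189) = -4 + (189 + Y² - 6*Y) = 185 + Y² - 6*Y)
P = -10446
√(P + W(19 - M)) = √(-10446 + (185 + (19 - 1*39)² - 6*(19 - 1*39))) = √(-10446 + (185 + (19 - 39)² - 6*(19 - 39))) = √(-10446 + (185 + (-20)² - 6*(-20))) = √(-10446 + (185 + 400 + 120)) = √(-10446 + 705) = √(-9741) = I*√9741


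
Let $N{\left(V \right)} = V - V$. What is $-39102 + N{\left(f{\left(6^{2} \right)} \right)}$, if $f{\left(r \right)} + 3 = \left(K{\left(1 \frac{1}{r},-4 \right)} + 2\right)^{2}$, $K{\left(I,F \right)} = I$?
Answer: $-39102$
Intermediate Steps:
$f{\left(r \right)} = -3 + \left(2 + \frac{1}{r}\right)^{2}$ ($f{\left(r \right)} = -3 + \left(1 \frac{1}{r} + 2\right)^{2} = -3 + \left(\frac{1}{r} + 2\right)^{2} = -3 + \left(2 + \frac{1}{r}\right)^{2}$)
$N{\left(V \right)} = 0$
$-39102 + N{\left(f{\left(6^{2} \right)} \right)} = -39102 + 0 = -39102$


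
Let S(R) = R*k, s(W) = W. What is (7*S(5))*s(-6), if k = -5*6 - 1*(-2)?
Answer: 5880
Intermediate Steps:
k = -28 (k = -30 + 2 = -28)
S(R) = -28*R (S(R) = R*(-28) = -28*R)
(7*S(5))*s(-6) = (7*(-28*5))*(-6) = (7*(-140))*(-6) = -980*(-6) = 5880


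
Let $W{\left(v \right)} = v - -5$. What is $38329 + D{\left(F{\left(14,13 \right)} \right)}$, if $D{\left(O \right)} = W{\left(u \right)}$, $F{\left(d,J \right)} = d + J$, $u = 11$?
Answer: $38345$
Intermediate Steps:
$F{\left(d,J \right)} = J + d$
$W{\left(v \right)} = 5 + v$ ($W{\left(v \right)} = v + 5 = 5 + v$)
$D{\left(O \right)} = 16$ ($D{\left(O \right)} = 5 + 11 = 16$)
$38329 + D{\left(F{\left(14,13 \right)} \right)} = 38329 + 16 = 38345$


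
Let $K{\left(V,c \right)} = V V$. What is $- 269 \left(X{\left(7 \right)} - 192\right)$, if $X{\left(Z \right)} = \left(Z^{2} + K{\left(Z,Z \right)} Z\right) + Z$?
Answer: $-55683$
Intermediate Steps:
$K{\left(V,c \right)} = V^{2}$
$X{\left(Z \right)} = Z + Z^{2} + Z^{3}$ ($X{\left(Z \right)} = \left(Z^{2} + Z^{2} Z\right) + Z = \left(Z^{2} + Z^{3}\right) + Z = Z + Z^{2} + Z^{3}$)
$- 269 \left(X{\left(7 \right)} - 192\right) = - 269 \left(7 \left(1 + 7 + 7^{2}\right) - 192\right) = - 269 \left(7 \left(1 + 7 + 49\right) - 192\right) = - 269 \left(7 \cdot 57 - 192\right) = - 269 \left(399 - 192\right) = \left(-269\right) 207 = -55683$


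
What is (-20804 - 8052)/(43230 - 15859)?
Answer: -28856/27371 ≈ -1.0543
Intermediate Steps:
(-20804 - 8052)/(43230 - 15859) = -28856/27371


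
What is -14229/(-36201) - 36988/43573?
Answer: -239667457/525795391 ≈ -0.45582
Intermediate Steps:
-14229/(-36201) - 36988/43573 = -14229*(-1/36201) - 36988*1/43573 = 4743/12067 - 36988/43573 = -239667457/525795391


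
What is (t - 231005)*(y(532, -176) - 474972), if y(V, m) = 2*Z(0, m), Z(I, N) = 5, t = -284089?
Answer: 244650076428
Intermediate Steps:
y(V, m) = 10 (y(V, m) = 2*5 = 10)
(t - 231005)*(y(532, -176) - 474972) = (-284089 - 231005)*(10 - 474972) = -515094*(-474962) = 244650076428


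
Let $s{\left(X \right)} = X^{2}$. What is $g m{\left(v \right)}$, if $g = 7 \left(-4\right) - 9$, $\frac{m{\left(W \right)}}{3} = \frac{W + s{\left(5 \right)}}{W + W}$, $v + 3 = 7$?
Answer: $- \frac{3219}{8} \approx -402.38$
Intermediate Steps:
$v = 4$ ($v = -3 + 7 = 4$)
$m{\left(W \right)} = \frac{3 \left(25 + W\right)}{2 W}$ ($m{\left(W \right)} = 3 \frac{W + 5^{2}}{W + W} = 3 \frac{W + 25}{2 W} = 3 \left(25 + W\right) \frac{1}{2 W} = 3 \frac{25 + W}{2 W} = \frac{3 \left(25 + W\right)}{2 W}$)
$g = -37$ ($g = -28 - 9 = -37$)
$g m{\left(v \right)} = - 37 \frac{3 \left(25 + 4\right)}{2 \cdot 4} = - 37 \cdot \frac{3}{2} \cdot \frac{1}{4} \cdot 29 = \left(-37\right) \frac{87}{8} = - \frac{3219}{8}$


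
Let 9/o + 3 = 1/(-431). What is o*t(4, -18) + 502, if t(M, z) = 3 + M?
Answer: 622435/1294 ≈ 481.02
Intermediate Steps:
o = -3879/1294 (o = 9/(-3 + 1/(-431)) = 9/(-3 - 1/431) = 9/(-1294/431) = 9*(-431/1294) = -3879/1294 ≈ -2.9977)
o*t(4, -18) + 502 = -3879*(3 + 4)/1294 + 502 = -3879/1294*7 + 502 = -27153/1294 + 502 = 622435/1294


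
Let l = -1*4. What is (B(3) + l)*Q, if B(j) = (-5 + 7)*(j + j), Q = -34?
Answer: -272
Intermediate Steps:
l = -4
B(j) = 4*j (B(j) = 2*(2*j) = 4*j)
(B(3) + l)*Q = (4*3 - 4)*(-34) = (12 - 4)*(-34) = 8*(-34) = -272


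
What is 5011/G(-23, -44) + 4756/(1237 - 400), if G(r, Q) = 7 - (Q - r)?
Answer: 4327375/23436 ≈ 184.65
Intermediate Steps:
G(r, Q) = 7 + r - Q (G(r, Q) = 7 + (r - Q) = 7 + r - Q)
5011/G(-23, -44) + 4756/(1237 - 400) = 5011/(7 - 23 - 1*(-44)) + 4756/(1237 - 400) = 5011/(7 - 23 + 44) + 4756/837 = 5011/28 + 4756*(1/837) = 5011*(1/28) + 4756/837 = 5011/28 + 4756/837 = 4327375/23436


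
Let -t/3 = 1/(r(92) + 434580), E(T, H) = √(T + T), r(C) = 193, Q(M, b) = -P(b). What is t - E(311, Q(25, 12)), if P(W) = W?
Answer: -3/434773 - √622 ≈ -24.940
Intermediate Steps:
Q(M, b) = -b
E(T, H) = √2*√T (E(T, H) = √(2*T) = √2*√T)
t = -3/434773 (t = -3/(193 + 434580) = -3/434773 ≈ -6.9002e-6)
t - E(311, Q(25, 12)) = -3/434773 - √2*√311 = -3/434773 - √622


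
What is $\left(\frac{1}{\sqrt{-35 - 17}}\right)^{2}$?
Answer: $- \frac{1}{52} \approx -0.019231$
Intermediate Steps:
$\left(\frac{1}{\sqrt{-35 - 17}}\right)^{2} = \left(\frac{1}{\sqrt{-52}}\right)^{2} = \left(\frac{1}{2 i \sqrt{13}}\right)^{2} = \left(- \frac{i \sqrt{13}}{26}\right)^{2} = - \frac{1}{52}$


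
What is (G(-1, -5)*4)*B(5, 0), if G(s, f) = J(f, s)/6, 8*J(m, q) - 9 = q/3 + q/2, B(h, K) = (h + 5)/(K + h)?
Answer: 49/36 ≈ 1.3611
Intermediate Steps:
B(h, K) = (5 + h)/(K + h)
J(m, q) = 9/8 + 5*q/48 (J(m, q) = 9/8 + (q/3 + q/2)/8 = 9/8 + (5*q/6)/8 = 9/8 + 5*q/48)
G(s, f) = 3/16 + 5*s/288 (G(s, f) = (9/8 + 5*s/48)/6 = (9/8 + 5*s/48)*(1/6) = 3/16 + 5*s/288)
(G(-1, -5)*4)*B(5, 0) = ((3/16 + (5/288)*(-1))*4)*((5 + 5)/(0 + 5)) = ((3/16 - 5/288)*4)*(10/5) = ((49/288)*4)*((1/5)*10) = (49/72)*2 = 49/36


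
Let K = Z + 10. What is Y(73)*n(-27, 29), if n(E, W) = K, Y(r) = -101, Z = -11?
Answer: 101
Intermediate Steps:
K = -1 (K = -11 + 10 = -1)
n(E, W) = -1
Y(73)*n(-27, 29) = -101*(-1) = 101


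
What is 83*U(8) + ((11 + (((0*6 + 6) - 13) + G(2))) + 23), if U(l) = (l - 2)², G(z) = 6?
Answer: 3021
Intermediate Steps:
U(l) = (-2 + l)²
83*U(8) + ((11 + (((0*6 + 6) - 13) + G(2))) + 23) = 83*(-2 + 8)² + ((11 + (((0*6 + 6) - 13) + 6)) + 23) = 83*6² + ((11 + (((0 + 6) - 13) + 6)) + 23) = 83*36 + ((11 + ((6 - 13) + 6)) + 23) = 2988 + ((11 + (-7 + 6)) + 23) = 2988 + ((11 - 1) + 23) = 2988 + (10 + 23) = 2988 + 33 = 3021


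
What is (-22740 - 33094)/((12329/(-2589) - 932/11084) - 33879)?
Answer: 400559760246/243086744497 ≈ 1.6478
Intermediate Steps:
(-22740 - 33094)/((12329/(-2589) - 932/11084) - 33879) = -55834/((12329*(-1/2589) - 932*1/11084) - 33879) = -55834/((-12329/2589 - 233/2771) - 33879) = -55834/(-34766896/7174119 - 33879) = -55834/(-243086744497/7174119) = -55834*(-7174119/243086744497) = 400559760246/243086744497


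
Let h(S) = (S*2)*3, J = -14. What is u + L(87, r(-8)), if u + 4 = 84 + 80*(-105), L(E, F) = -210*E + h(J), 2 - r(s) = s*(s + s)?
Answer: -26674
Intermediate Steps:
h(S) = 6*S (h(S) = (2*S)*3 = 6*S)
r(s) = 2 - 2*s² (r(s) = 2 - s*(s + s) = 2 - s*2*s = 2 - 2*s²)
L(E, F) = -84 - 210*E (L(E, F) = -210*E + 6*(-14) = -210*E - 84 = -84 - 210*E)
u = -8320 (u = -4 + (84 + 80*(-105)) = -4 + (84 - 8400) = -4 - 8316 = -8320)
u + L(87, r(-8)) = -8320 + (-84 - 210*87) = -8320 + (-84 - 18270) = -8320 - 18354 = -26674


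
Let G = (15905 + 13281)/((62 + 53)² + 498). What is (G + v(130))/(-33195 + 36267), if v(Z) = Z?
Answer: 75549/1756544 ≈ 0.043010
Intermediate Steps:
G = 29186/13723 (G = 29186/(115² + 498) = 29186/(13225 + 498) = 29186/13723 ≈ 2.1268)
(G + v(130))/(-33195 + 36267) = (29186/13723 + 130)/(-33195 + 36267) = (1813176/13723)/3072 = (1813176/13723)*(1/3072) = 75549/1756544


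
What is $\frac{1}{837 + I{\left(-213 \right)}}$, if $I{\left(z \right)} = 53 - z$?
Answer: $\frac{1}{1103} \approx 0.00090662$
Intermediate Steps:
$\frac{1}{837 + I{\left(-213 \right)}} = \frac{1}{837 + \left(53 - -213\right)} = \frac{1}{837 + \left(53 + 213\right)} = \frac{1}{837 + 266} = \frac{1}{1103}$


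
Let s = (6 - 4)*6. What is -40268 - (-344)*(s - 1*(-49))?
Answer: -19284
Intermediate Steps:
s = 12 (s = 2*6 = 12)
-40268 - (-344)*(s - 1*(-49)) = -40268 - (-344)*(12 - 1*(-49)) = -40268 - (-344)*(12 + 49) = -40268 - (-344)*61 = -40268 - 1*(-20984) = -40268 + 20984 = -19284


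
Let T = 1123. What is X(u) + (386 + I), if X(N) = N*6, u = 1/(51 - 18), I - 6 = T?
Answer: 16667/11 ≈ 1515.2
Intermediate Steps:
I = 1129 (I = 6 + 1123 = 1129)
u = 1/33 ≈ 0.030303
X(N) = 6*N
X(u) + (386 + I) = 6*(1/33) + (386 + 1129) = 2/11 + 1515 = 16667/11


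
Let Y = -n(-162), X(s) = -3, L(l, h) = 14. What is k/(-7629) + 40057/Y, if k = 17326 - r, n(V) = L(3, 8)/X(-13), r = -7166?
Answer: 305480557/35602 ≈ 8580.4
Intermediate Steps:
n(V) = -14/3 (n(V) = 14/(-3) = 14*(-1/3) = -14/3)
k = 24492 (k = 17326 - 1*(-7166) = 17326 + 7166 = 24492)
Y = 14/3 (Y = -1*(-14/3) = 14/3 ≈ 4.6667)
k/(-7629) + 40057/Y = 24492/(-7629) + 40057/(14/3) = 24492*(-1/7629) + 40057*(3/14) = -8164/2543 + 120171/14 = 305480557/35602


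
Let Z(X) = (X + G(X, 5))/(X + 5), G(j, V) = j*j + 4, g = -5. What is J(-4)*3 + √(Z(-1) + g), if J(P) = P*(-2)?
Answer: 24 + 2*I ≈ 24.0 + 2.0*I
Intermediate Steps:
G(j, V) = 4 + j² (G(j, V) = j² + 4 = 4 + j²)
Z(X) = (4 + X + X²)/(5 + X) (Z(X) = (X + (4 + X²))/(X + 5) = (4 + X + X²)/(5 + X))
J(P) = -2*P
J(-4)*3 + √(Z(-1) + g) = -2*(-4)*3 + √((4 - 1 + (-1)²)/(5 - 1) - 5) = 8*3 + √((4 - 1 + 1)/4 - 5) = 24 + √((¼)*4 - 5) = 24 + √(1 - 5) = 24 + √(-4) = 24 + 2*I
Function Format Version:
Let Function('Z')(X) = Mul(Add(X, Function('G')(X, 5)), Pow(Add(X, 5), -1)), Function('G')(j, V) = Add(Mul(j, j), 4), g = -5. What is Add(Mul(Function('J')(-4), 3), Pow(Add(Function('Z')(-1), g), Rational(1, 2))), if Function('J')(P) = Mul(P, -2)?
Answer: Add(24, Mul(2, I)) ≈ Add(24.000, Mul(2.0000, I))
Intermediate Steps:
Function('G')(j, V) = Add(4, Pow(j, 2)) (Function('G')(j, V) = Add(Pow(j, 2), 4) = Add(4, Pow(j, 2)))
Function('Z')(X) = Mul(Pow(Add(5, X), -1), Add(4, X, Pow(X, 2))) (Function('Z')(X) = Mul(Add(X, Add(4, Pow(X, 2))), Pow(Add(X, 5), -1)) = Mul(Add(4, X, Pow(X, 2)), Pow(Add(5, X), -1)) = Mul(Pow(Add(5, X), -1), Add(4, X, Pow(X, 2))))
Function('J')(P) = Mul(-2, P)
Add(Mul(Function('J')(-4), 3), Pow(Add(Function('Z')(-1), g), Rational(1, 2))) = Add(Mul(Mul(-2, -4), 3), Pow(Add(Mul(Pow(Add(5, -1), -1), Add(4, -1, Pow(-1, 2))), -5), Rational(1, 2))) = Add(Mul(8, 3), Pow(Add(Mul(Pow(4, -1), Add(4, -1, 1)), -5), Rational(1, 2))) = Add(24, Pow(Add(Mul(Rational(1, 4), 4), -5), Rational(1, 2))) = Add(24, Pow(Add(1, -5), Rational(1, 2))) = Add(24, Pow(-4, Rational(1, 2))) = Add(24, Mul(2, I))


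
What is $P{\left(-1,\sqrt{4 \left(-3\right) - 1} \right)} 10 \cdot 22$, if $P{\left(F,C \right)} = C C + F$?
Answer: $-3080$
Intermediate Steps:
$P{\left(F,C \right)} = F + C^{2}$ ($P{\left(F,C \right)} = C^{2} + F = F + C^{2}$)
$P{\left(-1,\sqrt{4 \left(-3\right) - 1} \right)} 10 \cdot 22 = \left(-1 + \left(\sqrt{4 \left(-3\right) - 1}\right)^{2}\right) 10 \cdot 22 = \left(-1 + \left(\sqrt{-12 - 1}\right)^{2}\right) 10 \cdot 22 = \left(-1 + \left(\sqrt{-13}\right)^{2}\right) 10 \cdot 22 = \left(-1 + \left(i \sqrt{13}\right)^{2}\right) 10 \cdot 22 = \left(-1 - 13\right) 10 \cdot 22 = \left(-14\right) 10 \cdot 22 = \left(-140\right) 22 = -3080$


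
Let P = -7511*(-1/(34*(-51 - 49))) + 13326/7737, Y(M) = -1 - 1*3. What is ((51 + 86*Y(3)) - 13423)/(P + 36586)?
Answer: -13363346400/35644859059 ≈ -0.37490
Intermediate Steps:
Y(M) = -4 (Y(M) = -1 - 3 = -4)
P = -4268069/8768600 (P = -7511/((-100*(-34))) + 13326*(1/7737) = -7511/3400 + 4442/2579 = -4268069/8768600 ≈ -0.48674)
((51 + 86*Y(3)) - 13423)/(P + 36586) = ((51 + 86*(-4)) - 13423)/(-4268069/8768600 + 36586) = ((51 - 344) - 13423)/(320803731531/8768600) = (-293 - 13423)*(8768600/320803731531) = -13716*8768600/320803731531 = -13363346400/35644859059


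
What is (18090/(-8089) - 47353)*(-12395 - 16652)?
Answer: 11126642358829/8089 ≈ 1.3755e+9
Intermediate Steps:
(18090/(-8089) - 47353)*(-12395 - 16652) = (18090*(-1/8089) - 47353)*(-29047) = (-18090/8089 - 47353)*(-29047) = -383056507/8089*(-29047) = 11126642358829/8089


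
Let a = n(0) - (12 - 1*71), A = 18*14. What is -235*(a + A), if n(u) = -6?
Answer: -71675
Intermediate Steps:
A = 252
a = 53 (a = -6 - (12 - 1*71) = -6 - (12 - 71) = -6 - 1*(-59) = -6 + 59 = 53)
-235*(a + A) = -235*(53 + 252) = -235*305 = -71675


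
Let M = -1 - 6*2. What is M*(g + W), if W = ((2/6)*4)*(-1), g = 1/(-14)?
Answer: 767/42 ≈ 18.262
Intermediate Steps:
M = -13 (M = -1 - 12 = -13)
g = -1/14 ≈ -0.071429
W = -4/3 (W = ((2*(⅙))*4)*(-1) = ((⅓)*4)*(-1) = (4/3)*(-1) = -4/3 ≈ -1.3333)
M*(g + W) = -13*(-1/14 - 4/3) = -13*(-59/42) = 767/42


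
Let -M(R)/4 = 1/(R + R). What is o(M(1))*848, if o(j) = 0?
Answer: 0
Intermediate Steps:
M(R) = -2/R (M(R) = -4/(R + R) = -4*1/(2*R) = -2/R)
o(M(1))*848 = 0*848 = 0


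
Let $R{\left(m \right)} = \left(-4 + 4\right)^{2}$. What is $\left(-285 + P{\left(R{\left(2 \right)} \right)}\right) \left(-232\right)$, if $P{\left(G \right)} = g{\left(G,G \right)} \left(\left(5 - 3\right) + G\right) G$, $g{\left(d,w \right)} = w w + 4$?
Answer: $66120$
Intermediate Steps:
$R{\left(m \right)} = 0$ ($R{\left(m \right)} = 0^{2} = 0$)
$g{\left(d,w \right)} = 4 + w^{2}$ ($g{\left(d,w \right)} = w^{2} + 4 = 4 + w^{2}$)
$P{\left(G \right)} = G \left(2 + G\right) \left(4 + G^{2}\right)$ ($P{\left(G \right)} = \left(4 + G^{2}\right) \left(\left(5 - 3\right) + G\right) G = \left(4 + G^{2}\right) \left(2 + G\right) G = \left(2 + G\right) \left(4 + G^{2}\right) G = G \left(2 + G\right) \left(4 + G^{2}\right)$)
$\left(-285 + P{\left(R{\left(2 \right)} \right)}\right) \left(-232\right) = \left(-285 + 0 \left(2 + 0\right) \left(4 + 0^{2}\right)\right) \left(-232\right) = \left(-285 + 0 \cdot 2 \left(4 + 0\right)\right) \left(-232\right) = \left(-285 + 0 \cdot 2 \cdot 4\right) \left(-232\right) = \left(-285 + 0\right) \left(-232\right) = \left(-285\right) \left(-232\right) = 66120$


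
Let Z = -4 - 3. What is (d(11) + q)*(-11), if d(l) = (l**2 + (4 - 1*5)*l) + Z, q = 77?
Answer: -1980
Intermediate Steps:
Z = -7
d(l) = -7 + l**2 - l (d(l) = (l**2 + (4 - 1*5)*l) - 7 = (l**2 + (4 - 5)*l) - 7 = (l**2 - l) - 7 = -7 + l**2 - l)
(d(11) + q)*(-11) = ((-7 + 11**2 - 1*11) + 77)*(-11) = ((-7 + 121 - 11) + 77)*(-11) = (103 + 77)*(-11) = 180*(-11) = -1980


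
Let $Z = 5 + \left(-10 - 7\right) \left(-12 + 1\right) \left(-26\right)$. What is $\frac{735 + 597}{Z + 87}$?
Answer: $- \frac{74}{265} \approx -0.27925$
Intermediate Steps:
$Z = -4857$ ($Z = 5 + \left(-17\right) \left(-11\right) \left(-26\right) = 5 + 187 \left(-26\right) = 5 - 4862 = -4857$)
$\frac{735 + 597}{Z + 87} = \frac{735 + 597}{-4857 + 87} = \frac{1332}{-4770} = 1332 \left(- \frac{1}{4770}\right) = - \frac{74}{265}$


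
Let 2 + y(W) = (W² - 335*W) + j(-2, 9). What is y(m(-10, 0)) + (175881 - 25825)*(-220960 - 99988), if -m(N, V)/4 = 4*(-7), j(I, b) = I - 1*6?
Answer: -48160198074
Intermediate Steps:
j(I, b) = -6 + I (j(I, b) = I - 6 = -6 + I)
m(N, V) = 112 (m(N, V) = -16*(-7) = -4*(-28) = 112)
y(W) = -10 + W² - 335*W (y(W) = -2 + ((W² - 335*W) + (-6 - 2)) = -2 + ((W² - 335*W) - 8) = -2 + (-8 + W² - 335*W) = -10 + W² - 335*W)
y(m(-10, 0)) + (175881 - 25825)*(-220960 - 99988) = (-10 + 112² - 335*112) + (175881 - 25825)*(-220960 - 99988) = (-10 + 12544 - 37520) + 150056*(-320948) = -24986 - 48160173088 = -48160198074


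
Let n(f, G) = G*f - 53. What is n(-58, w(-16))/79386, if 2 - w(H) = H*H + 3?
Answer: 4951/26462 ≈ 0.18710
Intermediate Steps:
w(H) = -1 - H² (w(H) = 2 - (H*H + 3) = 2 - (H² + 3) = 2 - (3 + H²) = 2 + (-3 - H²) = -1 - H²)
n(f, G) = -53 + G*f
n(-58, w(-16))/79386 = (-53 + (-1 - 1*(-16)²)*(-58))/79386 = (-53 + (-1 - 1*256)*(-58))*(1/79386) = (-53 + (-1 - 256)*(-58))*(1/79386) = (-53 - 257*(-58))*(1/79386) = (-53 + 14906)*(1/79386) = 14853*(1/79386) = 4951/26462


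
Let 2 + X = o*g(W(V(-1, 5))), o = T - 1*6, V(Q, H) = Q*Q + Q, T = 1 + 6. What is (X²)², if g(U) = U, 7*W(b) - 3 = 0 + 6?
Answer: 625/2401 ≈ 0.26031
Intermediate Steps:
T = 7
V(Q, H) = Q + Q² (V(Q, H) = Q² + Q = Q + Q²)
W(b) = 9/7 (W(b) = 3/7 + (0 + 6)/7 = 3/7 + (⅐)*6 = 3/7 + 6/7 = 9/7)
o = 1 (o = 7 - 1*6 = 7 - 6 = 1)
X = -5/7 (X = -2 + 1*(9/7) = -2 + 9/7 = -5/7 ≈ -0.71429)
(X²)² = ((-5/7)²)² = (25/49)² = 625/2401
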